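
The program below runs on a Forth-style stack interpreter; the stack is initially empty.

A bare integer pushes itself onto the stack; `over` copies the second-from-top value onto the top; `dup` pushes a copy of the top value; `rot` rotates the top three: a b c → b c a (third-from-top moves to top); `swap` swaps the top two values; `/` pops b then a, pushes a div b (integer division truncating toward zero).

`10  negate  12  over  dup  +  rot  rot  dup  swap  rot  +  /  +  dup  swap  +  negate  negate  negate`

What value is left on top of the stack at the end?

28

10     -> [10]
negate -> [-10]
12     -> [-10, 12]
over   -> [-10, 12, -10]
dup    -> [-10, 12, -10, -10]
+      -> [-10, 12, -20]
rot    -> [12, -20, -10]
rot    -> [-20, -10, 12]
dup    -> [-20, -10, 12, 12]
swap   -> [-20, -10, 12, 12]
rot    -> [-20, 12, 12, -10]
+      -> [-20, 12, 2]
/      -> [-20, 6]
+      -> [-14]
dup    -> [-14, -14]
swap   -> [-14, -14]
+      -> [-28]
negate -> [28]
negate -> [-28]
negate -> [28]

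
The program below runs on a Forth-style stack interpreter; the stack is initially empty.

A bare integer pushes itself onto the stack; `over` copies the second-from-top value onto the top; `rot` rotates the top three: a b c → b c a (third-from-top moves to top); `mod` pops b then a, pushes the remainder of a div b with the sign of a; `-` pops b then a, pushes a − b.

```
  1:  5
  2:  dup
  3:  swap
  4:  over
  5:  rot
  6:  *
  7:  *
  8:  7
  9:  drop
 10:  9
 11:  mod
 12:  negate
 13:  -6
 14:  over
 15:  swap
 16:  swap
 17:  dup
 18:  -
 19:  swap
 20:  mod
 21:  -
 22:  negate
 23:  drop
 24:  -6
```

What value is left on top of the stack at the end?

-6

5      → 5
dup    → 5 5
swap   → 5 5
over   → 5 5 5
rot    → 5 5 5
*      → 5 25
*      → 125
7      → 125 7
drop   → 125
9      → 125 9
mod    → 8
negate → -8
-6     → -8 -6
over   → -8 -6 -8
swap   → -8 -8 -6
swap   → -8 -6 -8
dup    → -8 -6 -8 -8
-      → -8 -6 0
swap   → -8 0 -6
mod    → -8 0
-      → -8
negate → 8
drop   → (empty)
-6     → -6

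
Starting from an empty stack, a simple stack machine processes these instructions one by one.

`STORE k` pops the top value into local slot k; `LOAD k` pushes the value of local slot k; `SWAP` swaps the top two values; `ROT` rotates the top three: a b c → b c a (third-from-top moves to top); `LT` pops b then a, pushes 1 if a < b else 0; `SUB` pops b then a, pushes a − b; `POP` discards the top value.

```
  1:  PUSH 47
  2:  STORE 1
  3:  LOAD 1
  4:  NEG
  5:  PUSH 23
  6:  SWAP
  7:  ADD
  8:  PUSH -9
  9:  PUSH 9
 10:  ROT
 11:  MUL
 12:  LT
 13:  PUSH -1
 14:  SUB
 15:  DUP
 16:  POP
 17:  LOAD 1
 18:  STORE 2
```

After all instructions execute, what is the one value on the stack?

PUSH 47 → 47
STORE 1 → (empty)
LOAD 1  → 47
NEG     → -47
PUSH 23 → -47 23
SWAP    → 23 -47
ADD     → -24
PUSH -9 → -24 -9
PUSH 9  → -24 -9 9
ROT     → -9 9 -24
MUL     → -9 -216
LT      → 0
PUSH -1 → 0 -1
SUB     → 1
DUP     → 1 1
POP     → 1
LOAD 1  → 1 47
STORE 2 → 1

1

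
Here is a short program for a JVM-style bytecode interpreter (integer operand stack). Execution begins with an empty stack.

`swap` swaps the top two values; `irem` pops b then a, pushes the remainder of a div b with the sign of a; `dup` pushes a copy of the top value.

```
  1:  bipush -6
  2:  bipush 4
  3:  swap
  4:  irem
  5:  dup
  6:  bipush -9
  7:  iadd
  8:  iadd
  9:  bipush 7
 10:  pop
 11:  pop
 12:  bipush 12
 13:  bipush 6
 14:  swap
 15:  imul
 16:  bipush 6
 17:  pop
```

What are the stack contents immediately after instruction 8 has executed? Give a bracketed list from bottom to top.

bipush -6  [-6]
bipush 4   [-6, 4]
swap       [4, -6]
irem       [4]
dup        [4, 4]
bipush -9  [4, 4, -9]
iadd       [4, -5]
iadd       [-1]

[-1]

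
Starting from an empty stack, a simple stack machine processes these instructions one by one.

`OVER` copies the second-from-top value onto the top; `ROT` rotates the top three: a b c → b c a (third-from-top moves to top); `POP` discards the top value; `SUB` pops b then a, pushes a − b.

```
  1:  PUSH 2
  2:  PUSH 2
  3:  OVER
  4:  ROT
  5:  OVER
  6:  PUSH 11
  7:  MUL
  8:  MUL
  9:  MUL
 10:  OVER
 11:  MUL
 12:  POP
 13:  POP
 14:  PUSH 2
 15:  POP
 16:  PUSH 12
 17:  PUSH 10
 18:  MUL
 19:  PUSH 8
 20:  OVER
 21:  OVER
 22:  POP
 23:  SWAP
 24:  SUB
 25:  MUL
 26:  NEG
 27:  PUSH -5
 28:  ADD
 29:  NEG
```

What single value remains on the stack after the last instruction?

PUSH 2  -> [2]
PUSH 2  -> [2, 2]
OVER    -> [2, 2, 2]
ROT     -> [2, 2, 2]
OVER    -> [2, 2, 2, 2]
PUSH 11 -> [2, 2, 2, 2, 11]
MUL     -> [2, 2, 2, 22]
MUL     -> [2, 2, 44]
MUL     -> [2, 88]
OVER    -> [2, 88, 2]
MUL     -> [2, 176]
POP     -> [2]
POP     -> []
PUSH 2  -> [2]
POP     -> []
PUSH 12 -> [12]
PUSH 10 -> [12, 10]
MUL     -> [120]
PUSH 8  -> [120, 8]
OVER    -> [120, 8, 120]
OVER    -> [120, 8, 120, 8]
POP     -> [120, 8, 120]
SWAP    -> [120, 120, 8]
SUB     -> [120, 112]
MUL     -> [13440]
NEG     -> [-13440]
PUSH -5 -> [-13440, -5]
ADD     -> [-13445]
NEG     -> [13445]

13445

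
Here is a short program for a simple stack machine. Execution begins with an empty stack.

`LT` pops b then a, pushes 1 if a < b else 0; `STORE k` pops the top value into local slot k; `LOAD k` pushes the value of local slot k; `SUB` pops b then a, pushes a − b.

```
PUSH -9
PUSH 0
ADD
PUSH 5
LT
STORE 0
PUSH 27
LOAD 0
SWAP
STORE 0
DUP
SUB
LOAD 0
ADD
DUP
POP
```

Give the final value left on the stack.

27

PUSH -9 -> -9
PUSH 0  -> -9 0
ADD     -> -9
PUSH 5  -> -9 5
LT      -> 1
STORE 0 -> (empty)
PUSH 27 -> 27
LOAD 0  -> 27 1
SWAP    -> 1 27
STORE 0 -> 1
DUP     -> 1 1
SUB     -> 0
LOAD 0  -> 0 27
ADD     -> 27
DUP     -> 27 27
POP     -> 27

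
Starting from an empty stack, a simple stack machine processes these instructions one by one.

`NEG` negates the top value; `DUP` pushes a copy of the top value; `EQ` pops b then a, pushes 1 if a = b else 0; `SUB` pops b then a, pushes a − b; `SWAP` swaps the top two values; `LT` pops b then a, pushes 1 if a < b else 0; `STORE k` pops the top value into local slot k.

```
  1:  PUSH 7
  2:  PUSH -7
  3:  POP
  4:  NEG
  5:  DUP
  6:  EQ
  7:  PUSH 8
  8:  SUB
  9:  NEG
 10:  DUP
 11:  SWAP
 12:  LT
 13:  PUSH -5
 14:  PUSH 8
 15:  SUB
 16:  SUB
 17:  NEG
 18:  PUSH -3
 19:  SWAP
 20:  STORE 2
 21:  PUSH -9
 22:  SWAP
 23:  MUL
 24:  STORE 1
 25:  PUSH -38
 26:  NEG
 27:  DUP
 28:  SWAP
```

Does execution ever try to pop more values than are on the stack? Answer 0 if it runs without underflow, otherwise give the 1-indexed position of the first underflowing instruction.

0

PUSH 7   : [7]
PUSH -7  : [7, -7]
POP      : [7]
NEG      : [-7]
DUP      : [-7, -7]
EQ       : [1]
PUSH 8   : [1, 8]
SUB      : [-7]
NEG      : [7]
DUP      : [7, 7]
SWAP     : [7, 7]
LT       : [0]
PUSH -5  : [0, -5]
PUSH 8   : [0, -5, 8]
SUB      : [0, -13]
SUB      : [13]
NEG      : [-13]
PUSH -3  : [-13, -3]
SWAP     : [-3, -13]
STORE 2  : [-3]
PUSH -9  : [-3, -9]
SWAP     : [-9, -3]
MUL      : [27]
STORE 1  : []
PUSH -38 : [-38]
NEG      : [38]
DUP      : [38, 38]
SWAP     : [38, 38]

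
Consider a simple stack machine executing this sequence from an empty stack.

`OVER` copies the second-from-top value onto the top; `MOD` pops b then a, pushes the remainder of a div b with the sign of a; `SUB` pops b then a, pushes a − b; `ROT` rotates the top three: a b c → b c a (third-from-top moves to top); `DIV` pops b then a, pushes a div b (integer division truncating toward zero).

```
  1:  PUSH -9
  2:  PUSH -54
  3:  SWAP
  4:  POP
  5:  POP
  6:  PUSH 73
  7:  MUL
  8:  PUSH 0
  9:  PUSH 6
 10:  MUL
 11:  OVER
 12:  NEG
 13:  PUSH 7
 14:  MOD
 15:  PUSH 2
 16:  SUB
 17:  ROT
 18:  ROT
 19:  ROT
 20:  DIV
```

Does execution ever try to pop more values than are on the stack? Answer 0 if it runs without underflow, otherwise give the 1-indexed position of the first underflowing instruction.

7

PUSH -9  -> -9
PUSH -54 -> -9 -54
SWAP     -> -54 -9
POP      -> -54
POP      -> (empty)
PUSH 73  -> 73
MUL  — needs 2 operands, stack has 1 → underflow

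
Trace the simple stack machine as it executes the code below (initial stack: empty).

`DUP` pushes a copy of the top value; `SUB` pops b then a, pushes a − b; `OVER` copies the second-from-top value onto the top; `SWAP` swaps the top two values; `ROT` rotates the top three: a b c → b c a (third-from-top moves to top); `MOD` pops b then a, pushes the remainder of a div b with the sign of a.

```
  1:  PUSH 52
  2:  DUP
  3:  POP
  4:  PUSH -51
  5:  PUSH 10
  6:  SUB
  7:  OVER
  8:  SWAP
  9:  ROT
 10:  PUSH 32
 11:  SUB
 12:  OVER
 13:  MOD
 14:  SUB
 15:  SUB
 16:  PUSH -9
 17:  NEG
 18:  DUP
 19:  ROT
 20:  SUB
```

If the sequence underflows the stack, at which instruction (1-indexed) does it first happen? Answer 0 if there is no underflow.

PUSH 52   [52]
DUP       [52, 52]
POP       [52]
PUSH -51  [52, -51]
PUSH 10   [52, -51, 10]
SUB       [52, -61]
OVER      [52, -61, 52]
SWAP      [52, 52, -61]
ROT       [52, -61, 52]
PUSH 32   [52, -61, 52, 32]
SUB       [52, -61, 20]
OVER      [52, -61, 20, -61]
MOD       [52, -61, 20]
SUB       [52, -81]
SUB       [133]
PUSH -9   [133, -9]
NEG       [133, 9]
DUP       [133, 9, 9]
ROT       [9, 9, 133]
SUB       [9, -124]

0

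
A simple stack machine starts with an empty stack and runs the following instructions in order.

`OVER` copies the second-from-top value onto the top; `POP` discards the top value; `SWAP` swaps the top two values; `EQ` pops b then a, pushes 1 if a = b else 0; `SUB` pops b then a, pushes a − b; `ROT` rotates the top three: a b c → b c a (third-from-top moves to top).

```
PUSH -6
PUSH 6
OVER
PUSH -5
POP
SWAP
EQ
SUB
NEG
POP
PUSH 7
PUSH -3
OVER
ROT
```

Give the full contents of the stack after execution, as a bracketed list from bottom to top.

[-3, 7, 7]

PUSH -6  [-6]
PUSH 6   [-6, 6]
OVER     [-6, 6, -6]
PUSH -5  [-6, 6, -6, -5]
POP      [-6, 6, -6]
SWAP     [-6, -6, 6]
EQ       [-6, 0]
SUB      [-6]
NEG      [6]
POP      []
PUSH 7   [7]
PUSH -3  [7, -3]
OVER     [7, -3, 7]
ROT      [-3, 7, 7]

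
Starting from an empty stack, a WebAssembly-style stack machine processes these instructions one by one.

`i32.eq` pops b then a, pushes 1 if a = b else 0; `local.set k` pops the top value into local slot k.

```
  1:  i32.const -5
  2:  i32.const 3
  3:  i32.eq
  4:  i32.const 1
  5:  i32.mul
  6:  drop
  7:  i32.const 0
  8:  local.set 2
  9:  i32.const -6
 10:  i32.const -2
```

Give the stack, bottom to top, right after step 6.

i32.const -5 → [-5]
i32.const 3  → [-5, 3]
i32.eq       → [0]
i32.const 1  → [0, 1]
i32.mul      → [0]
drop         → []

[]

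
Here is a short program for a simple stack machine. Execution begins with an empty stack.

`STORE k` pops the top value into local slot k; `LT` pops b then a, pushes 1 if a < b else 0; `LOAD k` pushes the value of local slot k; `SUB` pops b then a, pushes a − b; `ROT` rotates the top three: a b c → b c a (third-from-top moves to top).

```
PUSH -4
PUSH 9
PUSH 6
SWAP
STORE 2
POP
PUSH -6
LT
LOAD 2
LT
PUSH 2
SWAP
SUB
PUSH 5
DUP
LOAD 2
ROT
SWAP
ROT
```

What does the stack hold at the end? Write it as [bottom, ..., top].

PUSH -4 -> -4
PUSH 9  -> -4 9
PUSH 6  -> -4 9 6
SWAP    -> -4 6 9
STORE 2 -> -4 6
POP     -> -4
PUSH -6 -> -4 -6
LT      -> 0
LOAD 2  -> 0 9
LT      -> 1
PUSH 2  -> 1 2
SWAP    -> 2 1
SUB     -> 1
PUSH 5  -> 1 5
DUP     -> 1 5 5
LOAD 2  -> 1 5 5 9
ROT     -> 1 5 9 5
SWAP    -> 1 5 5 9
ROT     -> 1 5 9 5

[1, 5, 9, 5]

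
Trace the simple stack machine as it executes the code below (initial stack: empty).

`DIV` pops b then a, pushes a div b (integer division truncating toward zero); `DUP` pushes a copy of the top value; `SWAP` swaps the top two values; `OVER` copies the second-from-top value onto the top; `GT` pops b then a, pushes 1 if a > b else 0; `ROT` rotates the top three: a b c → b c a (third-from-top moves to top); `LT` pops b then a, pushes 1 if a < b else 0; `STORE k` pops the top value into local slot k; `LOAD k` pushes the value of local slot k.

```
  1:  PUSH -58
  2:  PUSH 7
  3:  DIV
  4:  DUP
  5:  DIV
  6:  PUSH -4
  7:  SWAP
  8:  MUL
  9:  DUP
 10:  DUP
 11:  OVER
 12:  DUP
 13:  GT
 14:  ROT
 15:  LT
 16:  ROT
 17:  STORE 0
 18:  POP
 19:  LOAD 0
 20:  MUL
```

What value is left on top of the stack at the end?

16

PUSH -58  -58
PUSH 7    -58 7
DIV       -8
DUP       -8 -8
DIV       1
PUSH -4   1 -4
SWAP      -4 1
MUL       -4
DUP       -4 -4
DUP       -4 -4 -4
OVER      -4 -4 -4 -4
DUP       -4 -4 -4 -4 -4
GT        -4 -4 -4 0
ROT       -4 -4 0 -4
LT        -4 -4 0
ROT       -4 0 -4
STORE 0   -4 0
POP       -4
LOAD 0    -4 -4
MUL       16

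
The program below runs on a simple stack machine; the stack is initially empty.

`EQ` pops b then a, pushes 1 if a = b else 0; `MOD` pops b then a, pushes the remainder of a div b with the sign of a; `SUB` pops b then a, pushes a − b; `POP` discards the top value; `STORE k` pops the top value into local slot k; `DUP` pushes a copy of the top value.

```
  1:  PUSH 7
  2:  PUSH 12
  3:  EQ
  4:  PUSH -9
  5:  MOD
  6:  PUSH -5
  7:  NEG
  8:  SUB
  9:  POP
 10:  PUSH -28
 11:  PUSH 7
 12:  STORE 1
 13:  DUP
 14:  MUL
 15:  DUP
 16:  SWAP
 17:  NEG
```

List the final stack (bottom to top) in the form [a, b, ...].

[784, -784]

PUSH 7    [7]
PUSH 12   [7, 12]
EQ        [0]
PUSH -9   [0, -9]
MOD       [0]
PUSH -5   [0, -5]
NEG       [0, 5]
SUB       [-5]
POP       []
PUSH -28  [-28]
PUSH 7    [-28, 7]
STORE 1   [-28]
DUP       [-28, -28]
MUL       [784]
DUP       [784, 784]
SWAP      [784, 784]
NEG       [784, -784]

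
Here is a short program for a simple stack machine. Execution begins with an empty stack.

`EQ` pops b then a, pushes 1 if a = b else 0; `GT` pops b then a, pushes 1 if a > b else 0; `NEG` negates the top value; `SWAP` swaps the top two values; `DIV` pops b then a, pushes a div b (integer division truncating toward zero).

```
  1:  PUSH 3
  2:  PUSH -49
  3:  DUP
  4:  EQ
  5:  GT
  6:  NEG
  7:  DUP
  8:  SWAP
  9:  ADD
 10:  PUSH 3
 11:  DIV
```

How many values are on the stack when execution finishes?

1

PUSH 3   → [3]
PUSH -49 → [3, -49]
DUP      → [3, -49, -49]
EQ       → [3, 1]
GT       → [1]
NEG      → [-1]
DUP      → [-1, -1]
SWAP     → [-1, -1]
ADD      → [-2]
PUSH 3   → [-2, 3]
DIV      → [0]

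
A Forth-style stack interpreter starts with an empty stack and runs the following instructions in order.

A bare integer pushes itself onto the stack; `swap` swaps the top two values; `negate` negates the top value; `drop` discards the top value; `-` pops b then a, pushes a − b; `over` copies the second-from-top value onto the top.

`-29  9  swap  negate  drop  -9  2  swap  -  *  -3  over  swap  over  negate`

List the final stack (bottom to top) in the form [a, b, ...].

-29    : [-29]
9      : [-29, 9]
swap   : [9, -29]
negate : [9, 29]
drop   : [9]
-9     : [9, -9]
2      : [9, -9, 2]
swap   : [9, 2, -9]
-      : [9, 11]
*      : [99]
-3     : [99, -3]
over   : [99, -3, 99]
swap   : [99, 99, -3]
over   : [99, 99, -3, 99]
negate : [99, 99, -3, -99]

[99, 99, -3, -99]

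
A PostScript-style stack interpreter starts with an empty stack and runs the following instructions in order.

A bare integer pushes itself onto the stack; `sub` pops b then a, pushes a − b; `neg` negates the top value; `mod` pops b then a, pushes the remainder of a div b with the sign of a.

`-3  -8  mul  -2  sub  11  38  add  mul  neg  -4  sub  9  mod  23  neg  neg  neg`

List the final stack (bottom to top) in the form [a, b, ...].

[-1, -23]

-3  -> [-3]
-8  -> [-3, -8]
mul -> [24]
-2  -> [24, -2]
sub -> [26]
11  -> [26, 11]
38  -> [26, 11, 38]
add -> [26, 49]
mul -> [1274]
neg -> [-1274]
-4  -> [-1274, -4]
sub -> [-1270]
9   -> [-1270, 9]
mod -> [-1]
23  -> [-1, 23]
neg -> [-1, -23]
neg -> [-1, 23]
neg -> [-1, -23]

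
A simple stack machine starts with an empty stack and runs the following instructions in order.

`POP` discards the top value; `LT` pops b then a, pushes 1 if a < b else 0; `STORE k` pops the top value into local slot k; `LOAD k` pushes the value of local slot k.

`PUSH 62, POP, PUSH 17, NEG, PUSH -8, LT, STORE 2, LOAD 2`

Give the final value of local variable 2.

1

PUSH 62 : [62]
POP     : []
PUSH 17 : [17]
NEG     : [-17]
PUSH -8 : [-17, -8]
LT      : [1]
STORE 2 : []
LOAD 2  : [1]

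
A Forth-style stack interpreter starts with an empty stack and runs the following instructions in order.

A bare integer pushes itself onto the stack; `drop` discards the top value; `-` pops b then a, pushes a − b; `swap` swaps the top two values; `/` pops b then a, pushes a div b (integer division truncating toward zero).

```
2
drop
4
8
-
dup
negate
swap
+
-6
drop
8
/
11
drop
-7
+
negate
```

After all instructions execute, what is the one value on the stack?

2      -> [2]
drop   -> []
4      -> [4]
8      -> [4, 8]
-      -> [-4]
dup    -> [-4, -4]
negate -> [-4, 4]
swap   -> [4, -4]
+      -> [0]
-6     -> [0, -6]
drop   -> [0]
8      -> [0, 8]
/      -> [0]
11     -> [0, 11]
drop   -> [0]
-7     -> [0, -7]
+      -> [-7]
negate -> [7]

7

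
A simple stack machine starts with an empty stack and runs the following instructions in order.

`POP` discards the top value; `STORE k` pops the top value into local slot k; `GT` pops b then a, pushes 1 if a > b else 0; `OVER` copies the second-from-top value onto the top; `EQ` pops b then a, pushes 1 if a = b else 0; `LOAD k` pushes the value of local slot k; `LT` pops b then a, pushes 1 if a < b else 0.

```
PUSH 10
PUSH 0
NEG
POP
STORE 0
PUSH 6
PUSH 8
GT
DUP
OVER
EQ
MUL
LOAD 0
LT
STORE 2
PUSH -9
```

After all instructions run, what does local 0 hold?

10

PUSH 10 : [10]
PUSH 0  : [10, 0]
NEG     : [10, 0]
POP     : [10]
STORE 0 : []
PUSH 6  : [6]
PUSH 8  : [6, 8]
GT      : [0]
DUP     : [0, 0]
OVER    : [0, 0, 0]
EQ      : [0, 1]
MUL     : [0]
LOAD 0  : [0, 10]
LT      : [1]
STORE 2 : []
PUSH -9 : [-9]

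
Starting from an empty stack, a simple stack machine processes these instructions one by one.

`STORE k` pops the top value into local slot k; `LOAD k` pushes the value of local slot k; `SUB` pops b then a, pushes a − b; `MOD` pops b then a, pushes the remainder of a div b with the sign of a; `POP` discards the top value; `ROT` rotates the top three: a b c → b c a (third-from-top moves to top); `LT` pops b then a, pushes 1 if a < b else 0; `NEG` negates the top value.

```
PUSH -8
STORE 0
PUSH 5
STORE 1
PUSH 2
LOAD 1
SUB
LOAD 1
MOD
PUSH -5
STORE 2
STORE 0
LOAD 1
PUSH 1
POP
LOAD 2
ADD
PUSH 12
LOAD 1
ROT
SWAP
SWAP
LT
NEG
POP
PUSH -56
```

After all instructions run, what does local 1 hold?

PUSH -8  : -8
STORE 0  : (empty)
PUSH 5   : 5
STORE 1  : (empty)
PUSH 2   : 2
LOAD 1   : 2 5
SUB      : -3
LOAD 1   : -3 5
MOD      : -3
PUSH -5  : -3 -5
STORE 2  : -3
STORE 0  : (empty)
LOAD 1   : 5
PUSH 1   : 5 1
POP      : 5
LOAD 2   : 5 -5
ADD      : 0
PUSH 12  : 0 12
LOAD 1   : 0 12 5
ROT      : 12 5 0
SWAP     : 12 0 5
SWAP     : 12 5 0
LT       : 12 0
NEG      : 12 0
POP      : 12
PUSH -56 : 12 -56

5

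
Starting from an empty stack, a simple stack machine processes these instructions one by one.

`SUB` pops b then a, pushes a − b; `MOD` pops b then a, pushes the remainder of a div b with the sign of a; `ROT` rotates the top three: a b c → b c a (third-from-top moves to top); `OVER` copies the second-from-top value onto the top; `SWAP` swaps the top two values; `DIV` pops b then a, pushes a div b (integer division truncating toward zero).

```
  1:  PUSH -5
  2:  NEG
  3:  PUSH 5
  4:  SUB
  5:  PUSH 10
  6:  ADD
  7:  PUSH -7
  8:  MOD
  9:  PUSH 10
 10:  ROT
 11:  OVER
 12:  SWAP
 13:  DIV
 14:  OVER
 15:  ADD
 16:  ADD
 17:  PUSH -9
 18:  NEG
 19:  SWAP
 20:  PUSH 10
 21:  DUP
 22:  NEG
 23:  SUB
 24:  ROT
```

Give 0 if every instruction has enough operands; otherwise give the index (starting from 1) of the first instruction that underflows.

PUSH -5 -> [-5]
NEG     -> [5]
PUSH 5  -> [5, 5]
SUB     -> [0]
PUSH 10 -> [0, 10]
ADD     -> [10]
PUSH -7 -> [10, -7]
MOD     -> [3]
PUSH 10 -> [3, 10]
ROT  — needs 3 operands, stack has 2 → underflow

10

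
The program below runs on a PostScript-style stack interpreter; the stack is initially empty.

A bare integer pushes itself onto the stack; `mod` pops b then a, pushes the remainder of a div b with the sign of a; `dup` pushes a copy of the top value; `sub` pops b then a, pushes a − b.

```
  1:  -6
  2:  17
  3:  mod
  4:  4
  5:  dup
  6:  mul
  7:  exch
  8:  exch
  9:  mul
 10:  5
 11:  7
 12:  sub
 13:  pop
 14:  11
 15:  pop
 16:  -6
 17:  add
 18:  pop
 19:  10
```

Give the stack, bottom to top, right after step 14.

[-96, 11]

-6    -6
17    -6 17
mod   -6
4     -6 4
dup   -6 4 4
mul   -6 16
exch  16 -6
exch  -6 16
mul   -96
5     -96 5
7     -96 5 7
sub   -96 -2
pop   -96
11    -96 11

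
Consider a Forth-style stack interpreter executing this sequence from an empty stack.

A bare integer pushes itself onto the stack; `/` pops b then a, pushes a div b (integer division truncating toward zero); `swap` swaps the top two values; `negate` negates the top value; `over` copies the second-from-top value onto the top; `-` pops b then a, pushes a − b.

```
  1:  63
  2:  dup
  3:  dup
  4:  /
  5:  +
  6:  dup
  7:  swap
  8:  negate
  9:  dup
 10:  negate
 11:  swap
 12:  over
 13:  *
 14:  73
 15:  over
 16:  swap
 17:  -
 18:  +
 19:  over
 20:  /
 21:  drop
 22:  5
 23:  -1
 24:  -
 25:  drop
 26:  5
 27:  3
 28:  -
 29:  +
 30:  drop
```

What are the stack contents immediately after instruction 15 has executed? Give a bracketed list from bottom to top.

[64, 64, -4096, 73, -4096]

63      63
dup     63 63
dup     63 63 63
/       63 1
+       64
dup     64 64
swap    64 64
negate  64 -64
dup     64 -64 -64
negate  64 -64 64
swap    64 64 -64
over    64 64 -64 64
*       64 64 -4096
73      64 64 -4096 73
over    64 64 -4096 73 -4096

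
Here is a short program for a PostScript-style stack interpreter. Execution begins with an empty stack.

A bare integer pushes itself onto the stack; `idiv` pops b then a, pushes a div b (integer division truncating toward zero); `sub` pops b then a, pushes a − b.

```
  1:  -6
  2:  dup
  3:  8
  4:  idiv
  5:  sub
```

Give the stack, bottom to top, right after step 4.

[-6, 0]

-6    [-6]
dup   [-6, -6]
8     [-6, -6, 8]
idiv  [-6, 0]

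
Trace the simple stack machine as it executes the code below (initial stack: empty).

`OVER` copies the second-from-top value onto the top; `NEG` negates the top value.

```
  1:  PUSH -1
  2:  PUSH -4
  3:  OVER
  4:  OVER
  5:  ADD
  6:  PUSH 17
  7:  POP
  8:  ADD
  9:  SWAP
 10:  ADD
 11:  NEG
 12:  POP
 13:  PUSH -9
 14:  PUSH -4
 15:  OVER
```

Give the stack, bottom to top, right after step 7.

PUSH -1  [-1]
PUSH -4  [-1, -4]
OVER     [-1, -4, -1]
OVER     [-1, -4, -1, -4]
ADD      [-1, -4, -5]
PUSH 17  [-1, -4, -5, 17]
POP      [-1, -4, -5]

[-1, -4, -5]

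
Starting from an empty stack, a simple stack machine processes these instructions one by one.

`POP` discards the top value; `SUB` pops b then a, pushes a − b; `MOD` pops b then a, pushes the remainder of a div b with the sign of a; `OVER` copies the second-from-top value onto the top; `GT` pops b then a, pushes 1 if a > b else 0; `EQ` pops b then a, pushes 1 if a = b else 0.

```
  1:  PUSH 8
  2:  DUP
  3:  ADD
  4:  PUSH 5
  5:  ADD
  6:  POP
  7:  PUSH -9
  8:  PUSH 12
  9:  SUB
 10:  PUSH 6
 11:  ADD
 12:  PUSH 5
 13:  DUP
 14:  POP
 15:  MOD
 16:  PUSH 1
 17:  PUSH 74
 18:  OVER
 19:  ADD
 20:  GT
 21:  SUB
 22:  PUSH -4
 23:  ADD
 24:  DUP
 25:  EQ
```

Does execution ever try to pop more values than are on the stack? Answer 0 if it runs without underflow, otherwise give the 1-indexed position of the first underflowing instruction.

0

PUSH 8  : [8]
DUP     : [8, 8]
ADD     : [16]
PUSH 5  : [16, 5]
ADD     : [21]
POP     : []
PUSH -9 : [-9]
PUSH 12 : [-9, 12]
SUB     : [-21]
PUSH 6  : [-21, 6]
ADD     : [-15]
PUSH 5  : [-15, 5]
DUP     : [-15, 5, 5]
POP     : [-15, 5]
MOD     : [0]
PUSH 1  : [0, 1]
PUSH 74 : [0, 1, 74]
OVER    : [0, 1, 74, 1]
ADD     : [0, 1, 75]
GT      : [0, 0]
SUB     : [0]
PUSH -4 : [0, -4]
ADD     : [-4]
DUP     : [-4, -4]
EQ      : [1]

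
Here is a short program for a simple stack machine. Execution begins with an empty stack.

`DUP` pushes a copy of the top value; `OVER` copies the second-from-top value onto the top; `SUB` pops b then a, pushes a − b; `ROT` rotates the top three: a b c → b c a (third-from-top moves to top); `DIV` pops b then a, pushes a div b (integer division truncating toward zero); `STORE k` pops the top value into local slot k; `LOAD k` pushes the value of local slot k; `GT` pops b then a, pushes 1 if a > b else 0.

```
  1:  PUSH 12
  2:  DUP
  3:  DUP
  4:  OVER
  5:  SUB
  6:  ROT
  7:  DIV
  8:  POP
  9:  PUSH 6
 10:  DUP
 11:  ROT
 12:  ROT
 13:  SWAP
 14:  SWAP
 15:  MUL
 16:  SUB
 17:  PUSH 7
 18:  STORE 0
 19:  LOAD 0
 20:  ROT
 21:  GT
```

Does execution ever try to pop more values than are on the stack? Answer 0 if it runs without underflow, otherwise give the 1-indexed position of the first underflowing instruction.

PUSH 12 -> [12]
DUP     -> [12, 12]
DUP     -> [12, 12, 12]
OVER    -> [12, 12, 12, 12]
SUB     -> [12, 12, 0]
ROT     -> [12, 0, 12]
DIV     -> [12, 0]
POP     -> [12]
PUSH 6  -> [12, 6]
DUP     -> [12, 6, 6]
ROT     -> [6, 6, 12]
ROT     -> [6, 12, 6]
SWAP    -> [6, 6, 12]
SWAP    -> [6, 12, 6]
MUL     -> [6, 72]
SUB     -> [-66]
PUSH 7  -> [-66, 7]
STORE 0 -> [-66]
LOAD 0  -> [-66, 7]
ROT  — needs 3 operands, stack has 2 → underflow

20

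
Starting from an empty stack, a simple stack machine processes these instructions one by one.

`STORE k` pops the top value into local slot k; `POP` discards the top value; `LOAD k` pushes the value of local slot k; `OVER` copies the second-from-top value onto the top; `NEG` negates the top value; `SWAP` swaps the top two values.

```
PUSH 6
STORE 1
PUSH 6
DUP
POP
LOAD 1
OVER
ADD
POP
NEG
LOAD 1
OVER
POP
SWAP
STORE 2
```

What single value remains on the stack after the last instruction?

PUSH 6  -> 6
STORE 1 -> (empty)
PUSH 6  -> 6
DUP     -> 6 6
POP     -> 6
LOAD 1  -> 6 6
OVER    -> 6 6 6
ADD     -> 6 12
POP     -> 6
NEG     -> -6
LOAD 1  -> -6 6
OVER    -> -6 6 -6
POP     -> -6 6
SWAP    -> 6 -6
STORE 2 -> 6

6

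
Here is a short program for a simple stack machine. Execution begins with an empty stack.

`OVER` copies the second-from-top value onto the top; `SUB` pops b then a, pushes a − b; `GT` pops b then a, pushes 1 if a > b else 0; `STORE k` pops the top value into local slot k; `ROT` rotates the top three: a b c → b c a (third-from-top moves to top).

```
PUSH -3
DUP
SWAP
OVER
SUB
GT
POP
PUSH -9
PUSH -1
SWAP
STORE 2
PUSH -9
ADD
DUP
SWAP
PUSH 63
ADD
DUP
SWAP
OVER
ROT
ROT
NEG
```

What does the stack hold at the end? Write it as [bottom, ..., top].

PUSH -3  [-3]
DUP      [-3, -3]
SWAP     [-3, -3]
OVER     [-3, -3, -3]
SUB      [-3, 0]
GT       [0]
POP      []
PUSH -9  [-9]
PUSH -1  [-9, -1]
SWAP     [-1, -9]
STORE 2  [-1]
PUSH -9  [-1, -9]
ADD      [-10]
DUP      [-10, -10]
SWAP     [-10, -10]
PUSH 63  [-10, -10, 63]
ADD      [-10, 53]
DUP      [-10, 53, 53]
SWAP     [-10, 53, 53]
OVER     [-10, 53, 53, 53]
ROT      [-10, 53, 53, 53]
ROT      [-10, 53, 53, 53]
NEG      [-10, 53, 53, -53]

[-10, 53, 53, -53]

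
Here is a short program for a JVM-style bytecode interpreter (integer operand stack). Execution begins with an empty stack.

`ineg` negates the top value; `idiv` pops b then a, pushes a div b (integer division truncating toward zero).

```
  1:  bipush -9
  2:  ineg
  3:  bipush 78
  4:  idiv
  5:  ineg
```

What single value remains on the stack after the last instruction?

bipush -9 → -9
ineg      → 9
bipush 78 → 9 78
idiv      → 0
ineg      → 0

0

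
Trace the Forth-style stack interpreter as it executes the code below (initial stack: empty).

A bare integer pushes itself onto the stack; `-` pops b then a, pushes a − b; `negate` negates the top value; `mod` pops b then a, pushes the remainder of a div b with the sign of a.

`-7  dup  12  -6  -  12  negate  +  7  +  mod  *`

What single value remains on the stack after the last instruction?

49

-7      [-7]
dup     [-7, -7]
12      [-7, -7, 12]
-6      [-7, -7, 12, -6]
-       [-7, -7, 18]
12      [-7, -7, 18, 12]
negate  [-7, -7, 18, -12]
+       [-7, -7, 6]
7       [-7, -7, 6, 7]
+       [-7, -7, 13]
mod     [-7, -7]
*       [49]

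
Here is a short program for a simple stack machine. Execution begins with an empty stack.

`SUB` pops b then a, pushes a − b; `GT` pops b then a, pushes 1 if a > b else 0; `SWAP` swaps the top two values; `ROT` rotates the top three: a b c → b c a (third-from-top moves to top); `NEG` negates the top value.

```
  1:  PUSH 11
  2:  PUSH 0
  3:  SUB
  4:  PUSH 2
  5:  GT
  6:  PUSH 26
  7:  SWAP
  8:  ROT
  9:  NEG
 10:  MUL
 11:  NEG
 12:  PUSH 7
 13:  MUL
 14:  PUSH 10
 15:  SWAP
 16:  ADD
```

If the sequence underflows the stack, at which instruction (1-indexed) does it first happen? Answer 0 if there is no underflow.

8

PUSH 11 → 11
PUSH 0  → 11 0
SUB     → 11
PUSH 2  → 11 2
GT      → 1
PUSH 26 → 1 26
SWAP    → 26 1
ROT  — needs 3 operands, stack has 2 → underflow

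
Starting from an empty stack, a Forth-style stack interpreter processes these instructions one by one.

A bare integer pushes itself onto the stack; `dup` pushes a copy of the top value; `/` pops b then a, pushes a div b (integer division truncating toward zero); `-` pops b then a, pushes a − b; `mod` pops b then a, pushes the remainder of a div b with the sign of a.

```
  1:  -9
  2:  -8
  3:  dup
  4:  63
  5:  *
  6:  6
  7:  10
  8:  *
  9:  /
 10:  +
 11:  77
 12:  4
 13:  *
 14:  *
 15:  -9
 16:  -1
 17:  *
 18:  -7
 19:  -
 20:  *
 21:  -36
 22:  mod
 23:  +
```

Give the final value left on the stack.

-17

-9   [-9]
-8   [-9, -8]
dup  [-9, -8, -8]
63   [-9, -8, -8, 63]
*    [-9, -8, -504]
6    [-9, -8, -504, 6]
10   [-9, -8, -504, 6, 10]
*    [-9, -8, -504, 60]
/    [-9, -8, -8]
+    [-9, -16]
77   [-9, -16, 77]
4    [-9, -16, 77, 4]
*    [-9, -16, 308]
*    [-9, -4928]
-9   [-9, -4928, -9]
-1   [-9, -4928, -9, -1]
*    [-9, -4928, 9]
-7   [-9, -4928, 9, -7]
-    [-9, -4928, 16]
*    [-9, -78848]
-36  [-9, -78848, -36]
mod  [-9, -8]
+    [-17]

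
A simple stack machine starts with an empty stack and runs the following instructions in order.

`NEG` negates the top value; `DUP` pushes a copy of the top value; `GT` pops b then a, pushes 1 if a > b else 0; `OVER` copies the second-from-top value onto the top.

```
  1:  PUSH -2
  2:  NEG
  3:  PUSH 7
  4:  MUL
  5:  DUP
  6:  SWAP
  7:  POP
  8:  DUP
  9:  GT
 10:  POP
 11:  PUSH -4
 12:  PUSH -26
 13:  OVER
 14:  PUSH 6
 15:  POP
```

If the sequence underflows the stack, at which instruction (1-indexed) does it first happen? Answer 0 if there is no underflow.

PUSH -2  -> -2
NEG      -> 2
PUSH 7   -> 2 7
MUL      -> 14
DUP      -> 14 14
SWAP     -> 14 14
POP      -> 14
DUP      -> 14 14
GT       -> 0
POP      -> (empty)
PUSH -4  -> -4
PUSH -26 -> -4 -26
OVER     -> -4 -26 -4
PUSH 6   -> -4 -26 -4 6
POP      -> -4 -26 -4

0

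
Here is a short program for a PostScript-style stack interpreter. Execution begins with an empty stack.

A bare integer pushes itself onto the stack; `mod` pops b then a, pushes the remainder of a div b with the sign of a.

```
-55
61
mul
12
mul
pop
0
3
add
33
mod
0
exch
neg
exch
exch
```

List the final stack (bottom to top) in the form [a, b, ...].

-55  -> [-55]
61   -> [-55, 61]
mul  -> [-3355]
12   -> [-3355, 12]
mul  -> [-40260]
pop  -> []
0    -> [0]
3    -> [0, 3]
add  -> [3]
33   -> [3, 33]
mod  -> [3]
0    -> [3, 0]
exch -> [0, 3]
neg  -> [0, -3]
exch -> [-3, 0]
exch -> [0, -3]

[0, -3]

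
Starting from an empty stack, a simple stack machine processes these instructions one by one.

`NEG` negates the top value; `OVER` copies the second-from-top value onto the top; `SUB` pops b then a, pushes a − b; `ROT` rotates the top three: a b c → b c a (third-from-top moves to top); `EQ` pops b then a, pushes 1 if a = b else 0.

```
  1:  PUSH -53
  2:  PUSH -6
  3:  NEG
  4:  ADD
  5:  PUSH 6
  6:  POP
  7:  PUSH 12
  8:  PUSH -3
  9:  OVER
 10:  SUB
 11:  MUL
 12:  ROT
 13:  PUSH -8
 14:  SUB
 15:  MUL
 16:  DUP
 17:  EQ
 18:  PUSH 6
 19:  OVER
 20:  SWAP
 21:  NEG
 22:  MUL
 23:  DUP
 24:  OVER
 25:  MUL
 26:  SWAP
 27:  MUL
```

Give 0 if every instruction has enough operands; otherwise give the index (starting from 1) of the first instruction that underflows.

12

PUSH -53 → -53
PUSH -6  → -53 -6
NEG      → -53 6
ADD      → -47
PUSH 6   → -47 6
POP      → -47
PUSH 12  → -47 12
PUSH -3  → -47 12 -3
OVER     → -47 12 -3 12
SUB      → -47 12 -15
MUL      → -47 -180
ROT  — needs 3 operands, stack has 2 → underflow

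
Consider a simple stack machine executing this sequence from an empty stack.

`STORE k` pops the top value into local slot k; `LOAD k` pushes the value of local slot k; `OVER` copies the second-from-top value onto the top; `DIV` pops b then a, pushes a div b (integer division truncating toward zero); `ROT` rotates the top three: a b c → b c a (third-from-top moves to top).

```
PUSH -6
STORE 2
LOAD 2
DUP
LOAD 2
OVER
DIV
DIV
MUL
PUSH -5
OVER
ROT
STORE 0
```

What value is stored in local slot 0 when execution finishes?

36

PUSH -6 : [-6]
STORE 2 : []
LOAD 2  : [-6]
DUP     : [-6, -6]
LOAD 2  : [-6, -6, -6]
OVER    : [-6, -6, -6, -6]
DIV     : [-6, -6, 1]
DIV     : [-6, -6]
MUL     : [36]
PUSH -5 : [36, -5]
OVER    : [36, -5, 36]
ROT     : [-5, 36, 36]
STORE 0 : [-5, 36]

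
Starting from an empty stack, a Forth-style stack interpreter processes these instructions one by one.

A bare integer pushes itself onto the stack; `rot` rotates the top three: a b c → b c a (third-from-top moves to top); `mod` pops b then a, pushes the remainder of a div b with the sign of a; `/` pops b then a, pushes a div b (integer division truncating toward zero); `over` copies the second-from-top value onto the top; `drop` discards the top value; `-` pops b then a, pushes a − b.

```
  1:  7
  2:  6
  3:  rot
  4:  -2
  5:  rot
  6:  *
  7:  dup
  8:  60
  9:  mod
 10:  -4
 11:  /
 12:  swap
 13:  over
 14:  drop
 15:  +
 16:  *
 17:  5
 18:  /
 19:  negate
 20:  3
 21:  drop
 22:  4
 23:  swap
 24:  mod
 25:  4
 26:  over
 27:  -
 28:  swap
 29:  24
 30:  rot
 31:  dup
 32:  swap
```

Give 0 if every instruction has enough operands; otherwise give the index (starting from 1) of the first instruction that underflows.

7 : [7]
6 : [7, 6]
rot  — needs 3 operands, stack has 2 → underflow

3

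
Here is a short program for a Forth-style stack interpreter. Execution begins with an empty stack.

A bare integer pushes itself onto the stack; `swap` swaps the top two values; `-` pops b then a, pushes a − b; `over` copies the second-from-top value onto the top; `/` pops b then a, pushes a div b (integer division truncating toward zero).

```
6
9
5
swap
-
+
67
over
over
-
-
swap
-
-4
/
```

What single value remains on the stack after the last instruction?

6    : [6]
9    : [6, 9]
5    : [6, 9, 5]
swap : [6, 5, 9]
-    : [6, -4]
+    : [2]
67   : [2, 67]
over : [2, 67, 2]
over : [2, 67, 2, 67]
-    : [2, 67, -65]
-    : [2, 132]
swap : [132, 2]
-    : [130]
-4   : [130, -4]
/    : [-32]

-32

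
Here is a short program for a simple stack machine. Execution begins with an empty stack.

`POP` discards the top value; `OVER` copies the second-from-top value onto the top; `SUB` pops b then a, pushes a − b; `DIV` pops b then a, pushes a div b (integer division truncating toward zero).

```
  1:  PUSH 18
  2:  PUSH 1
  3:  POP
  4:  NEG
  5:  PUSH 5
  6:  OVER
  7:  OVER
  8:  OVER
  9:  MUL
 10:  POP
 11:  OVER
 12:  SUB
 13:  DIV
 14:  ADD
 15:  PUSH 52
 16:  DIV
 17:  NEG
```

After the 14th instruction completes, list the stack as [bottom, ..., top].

[-18]

PUSH 18 → [18]
PUSH 1  → [18, 1]
POP     → [18]
NEG     → [-18]
PUSH 5  → [-18, 5]
OVER    → [-18, 5, -18]
OVER    → [-18, 5, -18, 5]
OVER    → [-18, 5, -18, 5, -18]
MUL     → [-18, 5, -18, -90]
POP     → [-18, 5, -18]
OVER    → [-18, 5, -18, 5]
SUB     → [-18, 5, -23]
DIV     → [-18, 0]
ADD     → [-18]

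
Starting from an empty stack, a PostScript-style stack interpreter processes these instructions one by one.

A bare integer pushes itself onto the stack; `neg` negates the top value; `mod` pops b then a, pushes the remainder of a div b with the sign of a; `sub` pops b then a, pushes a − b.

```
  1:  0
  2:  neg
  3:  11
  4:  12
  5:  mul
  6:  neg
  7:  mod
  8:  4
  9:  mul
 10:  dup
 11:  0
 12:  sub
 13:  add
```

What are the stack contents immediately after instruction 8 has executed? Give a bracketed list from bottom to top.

0   : [0]
neg : [0]
11  : [0, 11]
12  : [0, 11, 12]
mul : [0, 132]
neg : [0, -132]
mod : [0]
4   : [0, 4]

[0, 4]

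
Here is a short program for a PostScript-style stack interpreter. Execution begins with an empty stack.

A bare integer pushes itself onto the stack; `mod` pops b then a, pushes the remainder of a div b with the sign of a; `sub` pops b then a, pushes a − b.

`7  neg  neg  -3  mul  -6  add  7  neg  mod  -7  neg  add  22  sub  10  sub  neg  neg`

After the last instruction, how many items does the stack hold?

1

7   -> 7
neg -> -7
neg -> 7
-3  -> 7 -3
mul -> -21
-6  -> -21 -6
add -> -27
7   -> -27 7
neg -> -27 -7
mod -> -6
-7  -> -6 -7
neg -> -6 7
add -> 1
22  -> 1 22
sub -> -21
10  -> -21 10
sub -> -31
neg -> 31
neg -> -31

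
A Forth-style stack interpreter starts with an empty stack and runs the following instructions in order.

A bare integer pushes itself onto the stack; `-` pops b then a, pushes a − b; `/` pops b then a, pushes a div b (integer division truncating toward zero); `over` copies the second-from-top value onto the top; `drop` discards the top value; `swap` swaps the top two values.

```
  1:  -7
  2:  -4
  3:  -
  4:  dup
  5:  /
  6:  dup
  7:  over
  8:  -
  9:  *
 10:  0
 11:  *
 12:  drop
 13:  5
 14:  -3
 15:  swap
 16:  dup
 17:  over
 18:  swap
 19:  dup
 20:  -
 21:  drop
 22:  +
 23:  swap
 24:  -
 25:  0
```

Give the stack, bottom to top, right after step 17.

[-3, 5, 5, 5]

-7    -7
-4    -7 -4
-     -3
dup   -3 -3
/     1
dup   1 1
over  1 1 1
-     1 0
*     0
0     0 0
*     0
drop  (empty)
5     5
-3    5 -3
swap  -3 5
dup   -3 5 5
over  -3 5 5 5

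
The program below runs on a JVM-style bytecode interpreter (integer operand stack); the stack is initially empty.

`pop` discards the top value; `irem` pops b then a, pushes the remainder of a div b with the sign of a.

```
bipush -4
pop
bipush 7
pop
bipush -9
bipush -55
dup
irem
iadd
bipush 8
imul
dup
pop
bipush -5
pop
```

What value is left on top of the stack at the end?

bipush -4  : [-4]
pop        : []
bipush 7   : [7]
pop        : []
bipush -9  : [-9]
bipush -55 : [-9, -55]
dup        : [-9, -55, -55]
irem       : [-9, 0]
iadd       : [-9]
bipush 8   : [-9, 8]
imul       : [-72]
dup        : [-72, -72]
pop        : [-72]
bipush -5  : [-72, -5]
pop        : [-72]

-72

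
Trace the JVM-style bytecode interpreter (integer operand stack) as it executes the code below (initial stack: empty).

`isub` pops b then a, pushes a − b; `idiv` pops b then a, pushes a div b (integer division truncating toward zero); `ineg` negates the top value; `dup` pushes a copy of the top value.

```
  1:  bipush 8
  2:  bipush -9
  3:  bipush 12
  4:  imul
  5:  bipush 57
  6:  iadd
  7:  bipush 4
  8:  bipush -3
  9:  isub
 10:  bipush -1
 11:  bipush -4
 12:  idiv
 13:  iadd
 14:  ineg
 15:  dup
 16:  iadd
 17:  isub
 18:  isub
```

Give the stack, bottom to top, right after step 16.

[8, -51, -14]

bipush 8  → 8
bipush -9 → 8 -9
bipush 12 → 8 -9 12
imul      → 8 -108
bipush 57 → 8 -108 57
iadd      → 8 -51
bipush 4  → 8 -51 4
bipush -3 → 8 -51 4 -3
isub      → 8 -51 7
bipush -1 → 8 -51 7 -1
bipush -4 → 8 -51 7 -1 -4
idiv      → 8 -51 7 0
iadd      → 8 -51 7
ineg      → 8 -51 -7
dup       → 8 -51 -7 -7
iadd      → 8 -51 -14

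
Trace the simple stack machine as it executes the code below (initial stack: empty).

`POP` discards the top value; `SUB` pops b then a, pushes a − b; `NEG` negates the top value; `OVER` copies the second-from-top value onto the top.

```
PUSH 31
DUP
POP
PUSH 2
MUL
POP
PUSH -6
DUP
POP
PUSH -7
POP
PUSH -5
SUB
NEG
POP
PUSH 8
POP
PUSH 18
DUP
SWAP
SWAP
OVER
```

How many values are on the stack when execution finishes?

3

PUSH 31 → 31
DUP     → 31 31
POP     → 31
PUSH 2  → 31 2
MUL     → 62
POP     → (empty)
PUSH -6 → -6
DUP     → -6 -6
POP     → -6
PUSH -7 → -6 -7
POP     → -6
PUSH -5 → -6 -5
SUB     → -1
NEG     → 1
POP     → (empty)
PUSH 8  → 8
POP     → (empty)
PUSH 18 → 18
DUP     → 18 18
SWAP    → 18 18
SWAP    → 18 18
OVER    → 18 18 18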